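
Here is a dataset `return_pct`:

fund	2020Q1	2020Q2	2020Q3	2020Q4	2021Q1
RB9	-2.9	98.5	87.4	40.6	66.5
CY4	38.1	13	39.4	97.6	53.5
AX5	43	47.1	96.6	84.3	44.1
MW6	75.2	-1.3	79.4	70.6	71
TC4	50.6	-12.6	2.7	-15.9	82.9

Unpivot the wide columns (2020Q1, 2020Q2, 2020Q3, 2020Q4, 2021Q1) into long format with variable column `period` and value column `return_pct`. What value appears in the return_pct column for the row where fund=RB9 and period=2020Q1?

Unpivoting turns each (fund, wide-column) pair into one long row.
The wide cell at row RB9, column 2020Q1 holds -2.9, so the long row (RB9, 2020Q1) has return_pct=-2.9.

-2.9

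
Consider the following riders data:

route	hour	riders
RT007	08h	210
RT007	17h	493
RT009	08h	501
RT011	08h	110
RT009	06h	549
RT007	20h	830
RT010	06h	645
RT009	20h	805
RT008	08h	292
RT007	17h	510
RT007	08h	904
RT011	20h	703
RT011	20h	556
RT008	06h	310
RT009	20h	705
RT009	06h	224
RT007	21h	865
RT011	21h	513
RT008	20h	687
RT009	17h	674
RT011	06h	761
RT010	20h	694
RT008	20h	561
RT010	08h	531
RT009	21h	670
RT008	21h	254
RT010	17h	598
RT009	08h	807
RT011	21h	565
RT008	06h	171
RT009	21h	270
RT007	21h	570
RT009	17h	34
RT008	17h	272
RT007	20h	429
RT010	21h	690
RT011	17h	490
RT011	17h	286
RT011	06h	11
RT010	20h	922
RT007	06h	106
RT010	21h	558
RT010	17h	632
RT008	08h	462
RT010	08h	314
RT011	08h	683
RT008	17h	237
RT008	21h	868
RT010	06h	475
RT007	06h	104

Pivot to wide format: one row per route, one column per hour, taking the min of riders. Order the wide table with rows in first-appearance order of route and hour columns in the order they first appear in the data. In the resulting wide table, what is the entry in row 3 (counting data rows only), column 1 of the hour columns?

With rows in first-appearance order of route, row 3 is route=RT011. hour columns in first-appearance order: 08h, 17h, 06h, 20h, 21h; column 1 is 08h.
Long rows with route=RT011, hour=08h: min(110, 683) = 110.

110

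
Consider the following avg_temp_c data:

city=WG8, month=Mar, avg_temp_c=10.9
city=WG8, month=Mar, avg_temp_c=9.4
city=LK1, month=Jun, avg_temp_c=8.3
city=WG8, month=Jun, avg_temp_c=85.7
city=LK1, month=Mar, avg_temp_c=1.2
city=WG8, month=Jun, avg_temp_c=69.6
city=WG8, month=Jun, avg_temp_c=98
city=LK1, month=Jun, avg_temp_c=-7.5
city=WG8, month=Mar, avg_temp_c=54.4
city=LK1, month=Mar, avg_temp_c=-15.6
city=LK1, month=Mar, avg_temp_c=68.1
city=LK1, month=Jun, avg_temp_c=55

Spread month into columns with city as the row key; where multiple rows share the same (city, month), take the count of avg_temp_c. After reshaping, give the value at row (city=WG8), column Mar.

3

Rows with city=WG8 and month=Mar: avg_temp_c values are 10.9, 9.4, 54.4.
3 rows match — count = 3.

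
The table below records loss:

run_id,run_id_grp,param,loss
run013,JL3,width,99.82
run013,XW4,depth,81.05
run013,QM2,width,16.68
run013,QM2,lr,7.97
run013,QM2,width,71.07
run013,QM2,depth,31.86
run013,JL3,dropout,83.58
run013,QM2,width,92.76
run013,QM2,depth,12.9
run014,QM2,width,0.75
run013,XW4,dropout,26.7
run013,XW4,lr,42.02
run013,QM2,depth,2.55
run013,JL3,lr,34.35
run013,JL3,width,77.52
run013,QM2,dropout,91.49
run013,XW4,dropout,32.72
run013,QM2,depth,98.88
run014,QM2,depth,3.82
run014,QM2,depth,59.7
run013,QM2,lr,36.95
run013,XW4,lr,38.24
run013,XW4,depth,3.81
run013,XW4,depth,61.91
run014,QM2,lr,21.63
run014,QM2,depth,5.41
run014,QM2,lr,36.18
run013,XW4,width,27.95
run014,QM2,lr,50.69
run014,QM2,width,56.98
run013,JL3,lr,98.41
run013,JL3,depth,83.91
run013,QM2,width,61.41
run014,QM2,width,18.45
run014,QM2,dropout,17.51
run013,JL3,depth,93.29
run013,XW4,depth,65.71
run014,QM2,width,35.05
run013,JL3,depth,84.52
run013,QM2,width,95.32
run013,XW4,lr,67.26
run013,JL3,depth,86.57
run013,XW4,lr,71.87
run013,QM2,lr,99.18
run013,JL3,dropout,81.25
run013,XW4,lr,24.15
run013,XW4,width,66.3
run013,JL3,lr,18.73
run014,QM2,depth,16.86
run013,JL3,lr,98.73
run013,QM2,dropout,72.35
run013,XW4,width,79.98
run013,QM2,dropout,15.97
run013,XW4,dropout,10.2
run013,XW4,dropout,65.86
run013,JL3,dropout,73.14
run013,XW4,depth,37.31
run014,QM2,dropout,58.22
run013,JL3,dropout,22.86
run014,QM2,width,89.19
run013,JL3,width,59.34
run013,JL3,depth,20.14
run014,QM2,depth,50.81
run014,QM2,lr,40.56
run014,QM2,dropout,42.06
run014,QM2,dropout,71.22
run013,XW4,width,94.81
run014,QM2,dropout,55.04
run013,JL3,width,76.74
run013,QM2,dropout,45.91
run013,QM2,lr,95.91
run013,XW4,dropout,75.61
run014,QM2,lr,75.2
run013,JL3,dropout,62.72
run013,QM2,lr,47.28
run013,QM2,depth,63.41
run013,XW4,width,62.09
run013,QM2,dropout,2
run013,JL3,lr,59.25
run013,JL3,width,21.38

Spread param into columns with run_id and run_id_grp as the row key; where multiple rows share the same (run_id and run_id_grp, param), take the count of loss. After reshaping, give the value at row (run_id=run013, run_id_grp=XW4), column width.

5

Rows with run_id=run013, run_id_grp=XW4 and param=width: loss values are 27.95, 66.3, 79.98, 94.81, 62.09.
5 rows match — count = 5.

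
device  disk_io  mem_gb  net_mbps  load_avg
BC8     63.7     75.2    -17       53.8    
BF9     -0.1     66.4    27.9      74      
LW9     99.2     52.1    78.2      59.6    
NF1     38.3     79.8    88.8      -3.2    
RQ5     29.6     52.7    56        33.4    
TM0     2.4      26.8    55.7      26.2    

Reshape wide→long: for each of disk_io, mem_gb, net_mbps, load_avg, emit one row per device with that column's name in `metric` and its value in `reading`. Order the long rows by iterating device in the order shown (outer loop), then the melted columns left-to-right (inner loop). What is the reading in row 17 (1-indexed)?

29.6

24 rows total (6 × 4). Row 17: index ⌊(17-1)/4⌋ = 4 into device → RQ5; (17-1) mod 4 = 0 into the melted columns → disk_io.
So row 17 is (RQ5, disk_io, 29.6); reading = 29.6.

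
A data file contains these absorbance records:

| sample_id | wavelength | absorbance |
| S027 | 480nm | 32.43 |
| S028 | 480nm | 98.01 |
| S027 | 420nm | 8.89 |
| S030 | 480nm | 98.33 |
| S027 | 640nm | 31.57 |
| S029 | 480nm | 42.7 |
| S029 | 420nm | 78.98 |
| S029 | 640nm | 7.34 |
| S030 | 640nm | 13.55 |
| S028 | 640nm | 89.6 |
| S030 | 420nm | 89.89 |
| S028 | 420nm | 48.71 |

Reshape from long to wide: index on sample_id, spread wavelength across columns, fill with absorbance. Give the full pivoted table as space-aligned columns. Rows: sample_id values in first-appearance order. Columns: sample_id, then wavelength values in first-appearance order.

Columns: sample_id plus the 3 distinct wavelength values (480nm, 420nm, 640nm).
For example, row S027 column 480nm takes absorbance=32.43 from the long row (S027, 480nm).

sample_id  480nm  420nm  640nm
S027       32.43  8.89   31.57
S028       98.01  48.71  89.6 
S030       98.33  89.89  13.55
S029       42.7   78.98  7.34 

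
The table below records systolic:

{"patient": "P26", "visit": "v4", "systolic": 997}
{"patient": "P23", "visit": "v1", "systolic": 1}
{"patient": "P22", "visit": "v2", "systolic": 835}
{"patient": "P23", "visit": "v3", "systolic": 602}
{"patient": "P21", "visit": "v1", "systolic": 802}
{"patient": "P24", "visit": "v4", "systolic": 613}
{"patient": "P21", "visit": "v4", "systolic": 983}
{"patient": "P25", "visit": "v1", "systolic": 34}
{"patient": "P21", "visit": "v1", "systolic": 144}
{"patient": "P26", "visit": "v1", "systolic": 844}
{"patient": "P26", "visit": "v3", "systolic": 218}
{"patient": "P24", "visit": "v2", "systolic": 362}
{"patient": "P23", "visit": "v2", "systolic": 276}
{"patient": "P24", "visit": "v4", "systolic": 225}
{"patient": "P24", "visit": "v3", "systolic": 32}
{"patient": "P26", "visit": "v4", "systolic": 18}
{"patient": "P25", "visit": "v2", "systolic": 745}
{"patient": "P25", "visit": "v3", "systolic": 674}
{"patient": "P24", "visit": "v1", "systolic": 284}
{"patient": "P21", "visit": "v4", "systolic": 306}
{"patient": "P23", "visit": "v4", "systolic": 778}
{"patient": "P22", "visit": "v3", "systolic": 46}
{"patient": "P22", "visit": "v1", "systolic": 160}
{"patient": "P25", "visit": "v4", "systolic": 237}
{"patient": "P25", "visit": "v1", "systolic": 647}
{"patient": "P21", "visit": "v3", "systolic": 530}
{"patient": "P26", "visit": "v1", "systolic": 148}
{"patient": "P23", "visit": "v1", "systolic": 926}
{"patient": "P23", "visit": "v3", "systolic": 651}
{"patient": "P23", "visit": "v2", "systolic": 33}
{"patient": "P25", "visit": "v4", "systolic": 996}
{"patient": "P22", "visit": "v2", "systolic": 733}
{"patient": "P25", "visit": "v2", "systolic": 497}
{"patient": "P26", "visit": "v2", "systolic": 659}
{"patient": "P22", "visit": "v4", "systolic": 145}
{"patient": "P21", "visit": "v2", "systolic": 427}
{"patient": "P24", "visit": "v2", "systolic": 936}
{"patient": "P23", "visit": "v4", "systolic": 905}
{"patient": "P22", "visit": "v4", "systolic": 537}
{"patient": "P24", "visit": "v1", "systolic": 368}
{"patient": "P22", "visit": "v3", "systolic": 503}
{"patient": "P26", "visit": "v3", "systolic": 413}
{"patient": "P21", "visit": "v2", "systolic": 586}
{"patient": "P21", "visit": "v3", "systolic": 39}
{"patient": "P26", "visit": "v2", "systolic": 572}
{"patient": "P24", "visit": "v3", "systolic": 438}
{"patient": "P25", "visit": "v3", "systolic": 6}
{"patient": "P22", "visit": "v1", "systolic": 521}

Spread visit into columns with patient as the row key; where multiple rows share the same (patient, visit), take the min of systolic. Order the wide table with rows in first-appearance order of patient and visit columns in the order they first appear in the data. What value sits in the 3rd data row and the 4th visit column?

46

With rows in first-appearance order of patient, row 3 is patient=P22. visit columns in first-appearance order: v4, v1, v2, v3; column 4 is v3.
Long rows with patient=P22, visit=v3: min(46, 503) = 46.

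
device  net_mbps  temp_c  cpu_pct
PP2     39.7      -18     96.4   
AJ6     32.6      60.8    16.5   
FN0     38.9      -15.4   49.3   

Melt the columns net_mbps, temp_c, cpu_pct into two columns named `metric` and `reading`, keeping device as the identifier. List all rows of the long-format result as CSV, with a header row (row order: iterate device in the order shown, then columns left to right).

Each (device, column) pair becomes one row: 3 × 3 = 9 rows.
For example, (PP2, net_mbps) → reading=39.7.

device,metric,reading
PP2,net_mbps,39.7
PP2,temp_c,-18
PP2,cpu_pct,96.4
AJ6,net_mbps,32.6
AJ6,temp_c,60.8
AJ6,cpu_pct,16.5
FN0,net_mbps,38.9
FN0,temp_c,-15.4
FN0,cpu_pct,49.3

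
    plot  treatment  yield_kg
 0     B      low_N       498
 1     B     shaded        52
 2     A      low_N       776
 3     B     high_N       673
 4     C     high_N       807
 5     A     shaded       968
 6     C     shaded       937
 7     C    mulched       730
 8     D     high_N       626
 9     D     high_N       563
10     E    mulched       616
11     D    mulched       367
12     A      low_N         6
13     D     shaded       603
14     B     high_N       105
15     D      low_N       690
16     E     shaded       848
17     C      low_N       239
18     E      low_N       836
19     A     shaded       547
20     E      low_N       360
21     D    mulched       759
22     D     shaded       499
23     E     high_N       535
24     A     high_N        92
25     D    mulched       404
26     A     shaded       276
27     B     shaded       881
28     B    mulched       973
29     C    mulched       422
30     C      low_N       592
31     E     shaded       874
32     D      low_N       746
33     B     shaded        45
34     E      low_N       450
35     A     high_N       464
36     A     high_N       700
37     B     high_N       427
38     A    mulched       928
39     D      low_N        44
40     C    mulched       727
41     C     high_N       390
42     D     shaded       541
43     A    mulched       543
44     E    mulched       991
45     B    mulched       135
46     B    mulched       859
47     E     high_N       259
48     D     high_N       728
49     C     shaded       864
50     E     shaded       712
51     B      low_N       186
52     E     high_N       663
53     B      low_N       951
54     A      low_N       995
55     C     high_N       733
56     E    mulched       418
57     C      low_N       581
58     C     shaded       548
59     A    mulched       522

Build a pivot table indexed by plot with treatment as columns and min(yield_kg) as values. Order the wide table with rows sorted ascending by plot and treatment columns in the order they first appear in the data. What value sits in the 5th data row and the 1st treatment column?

360

With rows sorted ascending by plot, row 5 is plot=E. treatment columns in first-appearance order: low_N, shaded, high_N, mulched; column 1 is low_N.
Long rows with plot=E, treatment=low_N: min(836, 360, 450) = 360.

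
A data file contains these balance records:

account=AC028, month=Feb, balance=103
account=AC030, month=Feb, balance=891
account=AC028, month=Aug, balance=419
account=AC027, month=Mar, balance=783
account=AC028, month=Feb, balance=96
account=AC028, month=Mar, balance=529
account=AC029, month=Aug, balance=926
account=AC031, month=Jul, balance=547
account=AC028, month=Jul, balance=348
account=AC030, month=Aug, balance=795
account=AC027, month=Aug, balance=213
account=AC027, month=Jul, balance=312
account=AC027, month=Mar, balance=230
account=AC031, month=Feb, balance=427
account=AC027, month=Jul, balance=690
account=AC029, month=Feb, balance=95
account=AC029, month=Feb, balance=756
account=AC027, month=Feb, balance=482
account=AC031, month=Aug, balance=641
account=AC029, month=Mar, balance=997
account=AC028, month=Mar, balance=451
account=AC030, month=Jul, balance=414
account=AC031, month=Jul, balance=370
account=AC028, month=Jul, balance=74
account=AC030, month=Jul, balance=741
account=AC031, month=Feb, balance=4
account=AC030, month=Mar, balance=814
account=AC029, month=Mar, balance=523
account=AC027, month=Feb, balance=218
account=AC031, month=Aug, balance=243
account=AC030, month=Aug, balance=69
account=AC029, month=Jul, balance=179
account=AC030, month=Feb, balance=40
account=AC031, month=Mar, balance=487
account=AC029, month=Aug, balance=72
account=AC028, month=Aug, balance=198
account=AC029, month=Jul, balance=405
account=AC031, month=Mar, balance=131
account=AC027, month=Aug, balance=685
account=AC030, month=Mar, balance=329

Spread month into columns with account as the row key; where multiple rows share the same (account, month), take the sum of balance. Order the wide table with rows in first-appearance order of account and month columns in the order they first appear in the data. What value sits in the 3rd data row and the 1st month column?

700

With rows in first-appearance order of account, row 3 is account=AC027. month columns in first-appearance order: Feb, Aug, Mar, Jul; column 1 is Feb.
Long rows with account=AC027, month=Feb: 482 + 218 = 700.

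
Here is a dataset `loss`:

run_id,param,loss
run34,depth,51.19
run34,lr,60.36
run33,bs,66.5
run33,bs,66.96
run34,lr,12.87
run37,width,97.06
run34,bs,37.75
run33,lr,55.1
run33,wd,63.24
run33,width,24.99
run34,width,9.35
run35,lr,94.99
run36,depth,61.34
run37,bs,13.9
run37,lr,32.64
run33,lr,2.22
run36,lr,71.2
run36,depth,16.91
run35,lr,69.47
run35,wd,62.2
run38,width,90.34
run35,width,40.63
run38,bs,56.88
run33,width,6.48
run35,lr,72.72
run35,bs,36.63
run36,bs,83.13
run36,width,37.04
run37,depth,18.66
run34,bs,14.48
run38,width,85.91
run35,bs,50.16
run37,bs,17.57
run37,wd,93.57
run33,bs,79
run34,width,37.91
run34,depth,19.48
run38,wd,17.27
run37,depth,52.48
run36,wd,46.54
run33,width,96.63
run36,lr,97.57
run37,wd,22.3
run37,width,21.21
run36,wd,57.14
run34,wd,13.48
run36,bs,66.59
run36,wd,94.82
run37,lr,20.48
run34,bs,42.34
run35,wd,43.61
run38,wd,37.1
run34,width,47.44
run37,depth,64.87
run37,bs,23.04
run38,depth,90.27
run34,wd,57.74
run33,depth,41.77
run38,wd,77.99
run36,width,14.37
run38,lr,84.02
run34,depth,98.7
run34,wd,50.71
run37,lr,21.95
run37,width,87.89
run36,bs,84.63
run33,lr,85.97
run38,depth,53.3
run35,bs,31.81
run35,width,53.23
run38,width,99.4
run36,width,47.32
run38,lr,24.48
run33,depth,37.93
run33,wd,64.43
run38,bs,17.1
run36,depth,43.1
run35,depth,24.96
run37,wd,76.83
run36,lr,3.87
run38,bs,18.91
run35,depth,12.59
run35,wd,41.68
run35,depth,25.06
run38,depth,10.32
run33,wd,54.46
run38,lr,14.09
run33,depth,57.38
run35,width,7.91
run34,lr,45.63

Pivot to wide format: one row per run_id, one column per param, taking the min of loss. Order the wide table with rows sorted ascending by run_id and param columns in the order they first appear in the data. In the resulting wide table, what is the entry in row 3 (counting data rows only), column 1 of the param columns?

With rows sorted ascending by run_id, row 3 is run_id=run35. param columns in first-appearance order: depth, lr, bs, width, wd; column 1 is depth.
Long rows with run_id=run35, param=depth: min(24.96, 12.59, 25.06) = 12.59.

12.59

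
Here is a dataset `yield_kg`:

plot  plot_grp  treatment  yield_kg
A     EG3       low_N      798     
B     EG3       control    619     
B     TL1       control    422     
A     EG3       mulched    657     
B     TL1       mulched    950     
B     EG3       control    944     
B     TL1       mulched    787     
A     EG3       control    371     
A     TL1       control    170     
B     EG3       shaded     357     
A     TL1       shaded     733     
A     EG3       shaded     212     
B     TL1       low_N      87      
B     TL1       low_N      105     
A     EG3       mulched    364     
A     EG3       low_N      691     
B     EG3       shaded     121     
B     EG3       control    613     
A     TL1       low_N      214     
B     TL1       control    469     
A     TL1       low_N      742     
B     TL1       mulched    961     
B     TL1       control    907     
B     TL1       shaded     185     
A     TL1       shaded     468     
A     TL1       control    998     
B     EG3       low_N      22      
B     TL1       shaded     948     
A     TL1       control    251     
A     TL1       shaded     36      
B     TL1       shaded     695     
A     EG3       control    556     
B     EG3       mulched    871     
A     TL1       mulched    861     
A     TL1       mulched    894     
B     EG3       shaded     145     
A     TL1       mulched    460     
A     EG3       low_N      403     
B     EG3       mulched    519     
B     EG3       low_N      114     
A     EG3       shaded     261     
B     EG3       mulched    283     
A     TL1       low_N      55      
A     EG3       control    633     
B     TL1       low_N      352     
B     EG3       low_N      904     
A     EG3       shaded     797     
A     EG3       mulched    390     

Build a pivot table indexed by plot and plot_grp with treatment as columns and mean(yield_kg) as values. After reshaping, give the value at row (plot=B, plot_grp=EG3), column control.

Rows with plot=B, plot_grp=EG3 and treatment=control: yield_kg values are 619, 944, 613.
(619 + 944 + 613) / 3 = 725.33.

725.33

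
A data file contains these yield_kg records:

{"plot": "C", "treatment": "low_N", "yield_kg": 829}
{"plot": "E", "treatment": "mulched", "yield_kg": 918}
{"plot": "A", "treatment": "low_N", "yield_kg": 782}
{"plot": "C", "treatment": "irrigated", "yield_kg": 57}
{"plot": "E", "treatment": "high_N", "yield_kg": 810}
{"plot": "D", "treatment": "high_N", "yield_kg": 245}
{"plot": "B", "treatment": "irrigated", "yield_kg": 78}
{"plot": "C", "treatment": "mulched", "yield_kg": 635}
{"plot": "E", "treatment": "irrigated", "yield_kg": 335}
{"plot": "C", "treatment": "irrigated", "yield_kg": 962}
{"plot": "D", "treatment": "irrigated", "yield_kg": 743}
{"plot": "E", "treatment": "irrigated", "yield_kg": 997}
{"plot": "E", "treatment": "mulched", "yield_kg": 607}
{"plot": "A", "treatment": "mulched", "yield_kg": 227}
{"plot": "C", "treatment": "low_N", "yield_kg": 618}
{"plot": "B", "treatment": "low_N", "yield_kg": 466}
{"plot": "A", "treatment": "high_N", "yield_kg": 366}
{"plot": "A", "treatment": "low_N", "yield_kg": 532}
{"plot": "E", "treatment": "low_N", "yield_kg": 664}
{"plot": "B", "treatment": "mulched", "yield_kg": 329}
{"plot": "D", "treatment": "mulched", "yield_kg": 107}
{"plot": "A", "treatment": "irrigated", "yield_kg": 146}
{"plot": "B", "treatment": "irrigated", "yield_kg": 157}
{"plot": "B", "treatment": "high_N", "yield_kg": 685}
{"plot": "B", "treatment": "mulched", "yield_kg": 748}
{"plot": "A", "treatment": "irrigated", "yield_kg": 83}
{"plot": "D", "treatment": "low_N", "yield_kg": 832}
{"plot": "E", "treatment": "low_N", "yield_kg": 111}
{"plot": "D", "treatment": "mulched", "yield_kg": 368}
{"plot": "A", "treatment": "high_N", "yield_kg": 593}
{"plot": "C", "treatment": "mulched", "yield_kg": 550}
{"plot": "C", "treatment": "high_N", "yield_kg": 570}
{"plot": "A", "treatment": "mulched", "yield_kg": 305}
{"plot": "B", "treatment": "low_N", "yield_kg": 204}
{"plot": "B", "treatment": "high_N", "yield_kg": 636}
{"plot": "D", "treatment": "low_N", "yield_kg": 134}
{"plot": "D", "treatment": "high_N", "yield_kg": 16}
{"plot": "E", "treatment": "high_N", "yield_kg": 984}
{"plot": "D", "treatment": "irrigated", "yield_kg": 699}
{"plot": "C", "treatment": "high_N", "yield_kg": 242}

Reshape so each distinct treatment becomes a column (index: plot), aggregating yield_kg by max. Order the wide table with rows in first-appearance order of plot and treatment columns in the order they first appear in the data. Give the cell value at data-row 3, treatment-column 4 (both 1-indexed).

With rows in first-appearance order of plot, row 3 is plot=A. treatment columns in first-appearance order: low_N, mulched, irrigated, high_N; column 4 is high_N.
Long rows with plot=A, treatment=high_N: max(366, 593) = 593.

593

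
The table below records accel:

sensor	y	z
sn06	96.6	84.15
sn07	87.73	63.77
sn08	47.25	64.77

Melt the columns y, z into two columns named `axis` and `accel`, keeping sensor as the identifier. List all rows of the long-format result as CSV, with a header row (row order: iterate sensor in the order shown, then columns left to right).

Each (sensor, column) pair becomes one row: 3 × 2 = 6 rows.
For example, (sn06, y) → accel=96.6.

sensor,axis,accel
sn06,y,96.6
sn06,z,84.15
sn07,y,87.73
sn07,z,63.77
sn08,y,47.25
sn08,z,64.77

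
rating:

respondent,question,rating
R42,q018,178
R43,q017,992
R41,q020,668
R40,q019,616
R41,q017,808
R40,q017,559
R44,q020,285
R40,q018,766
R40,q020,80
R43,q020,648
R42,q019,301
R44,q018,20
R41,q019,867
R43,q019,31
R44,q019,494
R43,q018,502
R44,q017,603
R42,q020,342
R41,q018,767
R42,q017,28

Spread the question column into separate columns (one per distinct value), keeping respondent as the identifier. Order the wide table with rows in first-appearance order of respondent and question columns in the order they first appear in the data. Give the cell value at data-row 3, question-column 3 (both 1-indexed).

With rows in first-appearance order of respondent, row 3 is respondent=R41. question columns in first-appearance order: q018, q017, q020, q019; column 3 is q020.
Long rows with respondent=R41, question=q020: rating = 668.

668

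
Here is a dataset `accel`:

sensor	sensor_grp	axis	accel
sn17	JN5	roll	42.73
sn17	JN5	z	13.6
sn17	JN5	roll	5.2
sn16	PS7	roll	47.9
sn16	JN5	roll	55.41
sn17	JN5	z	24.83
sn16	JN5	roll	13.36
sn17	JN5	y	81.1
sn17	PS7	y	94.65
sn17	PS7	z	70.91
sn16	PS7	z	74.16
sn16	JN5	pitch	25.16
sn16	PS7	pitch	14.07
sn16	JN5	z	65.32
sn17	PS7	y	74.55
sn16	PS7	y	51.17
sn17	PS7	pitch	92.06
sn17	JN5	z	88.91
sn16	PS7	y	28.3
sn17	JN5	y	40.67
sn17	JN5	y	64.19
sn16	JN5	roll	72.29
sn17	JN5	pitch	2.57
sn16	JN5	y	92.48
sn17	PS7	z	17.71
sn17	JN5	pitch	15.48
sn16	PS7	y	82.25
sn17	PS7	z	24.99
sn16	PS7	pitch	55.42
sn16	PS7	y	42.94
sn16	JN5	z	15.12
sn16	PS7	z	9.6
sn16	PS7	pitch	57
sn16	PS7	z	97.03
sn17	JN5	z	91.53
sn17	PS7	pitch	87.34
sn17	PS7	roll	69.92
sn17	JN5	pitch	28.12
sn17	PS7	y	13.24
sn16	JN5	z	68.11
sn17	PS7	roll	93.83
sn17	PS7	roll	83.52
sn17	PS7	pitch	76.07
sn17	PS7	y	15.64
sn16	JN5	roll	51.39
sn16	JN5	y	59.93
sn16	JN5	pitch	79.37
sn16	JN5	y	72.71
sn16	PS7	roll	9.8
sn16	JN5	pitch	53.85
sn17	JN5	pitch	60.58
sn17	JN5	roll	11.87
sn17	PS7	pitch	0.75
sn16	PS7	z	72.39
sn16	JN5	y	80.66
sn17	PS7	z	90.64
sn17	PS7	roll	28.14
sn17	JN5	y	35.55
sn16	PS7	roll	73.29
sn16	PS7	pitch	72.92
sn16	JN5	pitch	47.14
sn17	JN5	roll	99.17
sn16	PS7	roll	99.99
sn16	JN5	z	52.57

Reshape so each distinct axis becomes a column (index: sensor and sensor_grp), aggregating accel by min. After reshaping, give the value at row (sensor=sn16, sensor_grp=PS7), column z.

Rows with sensor=sn16, sensor_grp=PS7 and axis=z: accel values are 74.16, 9.6, 97.03, 72.39.
min(74.16, 9.6, 97.03, 72.39) = 9.6.

9.6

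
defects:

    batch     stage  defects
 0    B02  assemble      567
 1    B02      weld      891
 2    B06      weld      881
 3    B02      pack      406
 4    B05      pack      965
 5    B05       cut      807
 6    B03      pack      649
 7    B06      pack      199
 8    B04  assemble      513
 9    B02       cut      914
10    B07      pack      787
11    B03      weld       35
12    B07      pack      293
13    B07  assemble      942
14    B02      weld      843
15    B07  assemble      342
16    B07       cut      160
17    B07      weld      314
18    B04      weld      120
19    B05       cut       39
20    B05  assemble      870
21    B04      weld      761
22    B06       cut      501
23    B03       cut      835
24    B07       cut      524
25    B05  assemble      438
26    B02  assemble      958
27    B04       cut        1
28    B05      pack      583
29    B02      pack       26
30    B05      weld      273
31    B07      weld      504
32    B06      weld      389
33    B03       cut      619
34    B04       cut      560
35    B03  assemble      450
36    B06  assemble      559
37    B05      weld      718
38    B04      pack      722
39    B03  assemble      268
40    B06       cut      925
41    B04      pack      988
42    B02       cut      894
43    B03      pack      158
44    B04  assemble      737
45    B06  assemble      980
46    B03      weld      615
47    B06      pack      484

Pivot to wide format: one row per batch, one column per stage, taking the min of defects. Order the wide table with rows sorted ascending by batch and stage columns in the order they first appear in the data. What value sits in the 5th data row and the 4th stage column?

With rows sorted ascending by batch, row 5 is batch=B06. stage columns in first-appearance order: assemble, weld, pack, cut; column 4 is cut.
Long rows with batch=B06, stage=cut: min(501, 925) = 501.

501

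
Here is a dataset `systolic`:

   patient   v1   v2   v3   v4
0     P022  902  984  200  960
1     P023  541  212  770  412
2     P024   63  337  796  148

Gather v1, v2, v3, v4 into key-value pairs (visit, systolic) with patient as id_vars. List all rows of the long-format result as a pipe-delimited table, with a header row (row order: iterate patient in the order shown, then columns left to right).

| patient | visit | systolic |
| P022 | v1 | 902 |
| P022 | v2 | 984 |
| P022 | v3 | 200 |
| P022 | v4 | 960 |
| P023 | v1 | 541 |
| P023 | v2 | 212 |
| P023 | v3 | 770 |
| P023 | v4 | 412 |
| P024 | v1 | 63 |
| P024 | v2 | 337 |
| P024 | v3 | 796 |
| P024 | v4 | 148 |

Each (patient, column) pair becomes one row: 3 × 4 = 12 rows.
For example, (P022, v1) → systolic=902.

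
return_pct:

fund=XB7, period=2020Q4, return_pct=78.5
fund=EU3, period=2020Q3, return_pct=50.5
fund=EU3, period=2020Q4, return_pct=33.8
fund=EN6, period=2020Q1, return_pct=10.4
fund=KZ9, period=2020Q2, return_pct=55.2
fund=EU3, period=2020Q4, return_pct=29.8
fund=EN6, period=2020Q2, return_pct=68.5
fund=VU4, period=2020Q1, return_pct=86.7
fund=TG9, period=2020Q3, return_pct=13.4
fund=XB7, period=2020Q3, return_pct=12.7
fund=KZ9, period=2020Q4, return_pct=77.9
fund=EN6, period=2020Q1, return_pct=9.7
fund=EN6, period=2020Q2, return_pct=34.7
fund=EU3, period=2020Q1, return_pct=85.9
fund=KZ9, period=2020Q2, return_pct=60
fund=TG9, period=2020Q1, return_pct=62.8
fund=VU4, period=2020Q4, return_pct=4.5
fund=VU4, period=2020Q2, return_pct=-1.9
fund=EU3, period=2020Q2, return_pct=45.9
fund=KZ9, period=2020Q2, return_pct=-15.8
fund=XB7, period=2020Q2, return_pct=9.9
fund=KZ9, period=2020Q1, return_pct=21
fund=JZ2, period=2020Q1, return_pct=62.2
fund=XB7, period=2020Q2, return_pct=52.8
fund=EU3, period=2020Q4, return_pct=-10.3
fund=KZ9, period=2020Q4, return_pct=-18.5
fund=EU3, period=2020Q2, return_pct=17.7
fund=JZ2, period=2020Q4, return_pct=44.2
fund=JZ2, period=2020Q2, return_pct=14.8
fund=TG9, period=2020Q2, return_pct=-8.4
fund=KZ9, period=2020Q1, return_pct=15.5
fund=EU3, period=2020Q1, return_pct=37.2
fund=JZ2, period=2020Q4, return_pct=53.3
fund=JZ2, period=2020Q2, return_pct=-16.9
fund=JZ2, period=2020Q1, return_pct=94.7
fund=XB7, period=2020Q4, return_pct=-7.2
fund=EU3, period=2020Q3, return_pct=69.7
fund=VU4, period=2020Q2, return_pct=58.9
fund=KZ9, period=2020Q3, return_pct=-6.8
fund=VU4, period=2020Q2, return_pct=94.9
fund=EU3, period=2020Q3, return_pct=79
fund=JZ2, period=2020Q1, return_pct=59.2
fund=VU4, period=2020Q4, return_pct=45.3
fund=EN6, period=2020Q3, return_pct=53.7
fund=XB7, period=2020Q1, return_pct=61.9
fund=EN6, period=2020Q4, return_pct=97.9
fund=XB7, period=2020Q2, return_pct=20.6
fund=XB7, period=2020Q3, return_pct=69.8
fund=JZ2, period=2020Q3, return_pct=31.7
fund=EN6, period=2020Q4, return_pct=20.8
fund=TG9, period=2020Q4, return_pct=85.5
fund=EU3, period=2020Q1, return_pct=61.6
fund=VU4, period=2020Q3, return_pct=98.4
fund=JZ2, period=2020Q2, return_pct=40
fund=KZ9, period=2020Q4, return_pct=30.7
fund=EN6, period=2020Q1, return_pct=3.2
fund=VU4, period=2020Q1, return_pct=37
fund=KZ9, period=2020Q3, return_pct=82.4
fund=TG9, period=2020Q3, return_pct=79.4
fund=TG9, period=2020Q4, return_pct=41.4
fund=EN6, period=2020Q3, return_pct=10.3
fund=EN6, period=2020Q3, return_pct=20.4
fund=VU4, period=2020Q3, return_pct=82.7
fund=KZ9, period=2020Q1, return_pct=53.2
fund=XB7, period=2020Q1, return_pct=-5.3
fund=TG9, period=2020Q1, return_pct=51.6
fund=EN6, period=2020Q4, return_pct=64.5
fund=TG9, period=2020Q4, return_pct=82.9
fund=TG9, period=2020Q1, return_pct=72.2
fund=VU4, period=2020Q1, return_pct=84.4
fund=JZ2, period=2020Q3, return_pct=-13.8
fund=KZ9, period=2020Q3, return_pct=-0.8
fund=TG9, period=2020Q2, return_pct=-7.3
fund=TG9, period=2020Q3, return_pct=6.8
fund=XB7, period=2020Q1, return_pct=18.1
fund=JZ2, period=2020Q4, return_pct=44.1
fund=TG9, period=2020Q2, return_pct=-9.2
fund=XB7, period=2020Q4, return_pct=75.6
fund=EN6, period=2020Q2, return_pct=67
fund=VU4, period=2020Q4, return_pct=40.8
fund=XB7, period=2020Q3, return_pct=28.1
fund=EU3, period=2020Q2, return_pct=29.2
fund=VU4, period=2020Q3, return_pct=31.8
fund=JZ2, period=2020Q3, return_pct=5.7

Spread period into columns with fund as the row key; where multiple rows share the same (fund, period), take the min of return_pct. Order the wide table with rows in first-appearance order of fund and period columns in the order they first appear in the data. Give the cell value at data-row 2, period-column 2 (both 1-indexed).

With rows in first-appearance order of fund, row 2 is fund=EU3. period columns in first-appearance order: 2020Q4, 2020Q3, 2020Q1, 2020Q2; column 2 is 2020Q3.
Long rows with fund=EU3, period=2020Q3: min(50.5, 69.7, 79) = 50.5.

50.5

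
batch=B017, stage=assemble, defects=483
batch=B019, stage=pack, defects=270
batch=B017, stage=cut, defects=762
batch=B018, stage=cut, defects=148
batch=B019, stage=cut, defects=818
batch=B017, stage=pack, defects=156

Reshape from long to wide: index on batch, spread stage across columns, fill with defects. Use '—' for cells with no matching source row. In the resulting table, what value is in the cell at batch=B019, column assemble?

—

No long-format row has batch=B019 and stage=assemble, so the cell is —.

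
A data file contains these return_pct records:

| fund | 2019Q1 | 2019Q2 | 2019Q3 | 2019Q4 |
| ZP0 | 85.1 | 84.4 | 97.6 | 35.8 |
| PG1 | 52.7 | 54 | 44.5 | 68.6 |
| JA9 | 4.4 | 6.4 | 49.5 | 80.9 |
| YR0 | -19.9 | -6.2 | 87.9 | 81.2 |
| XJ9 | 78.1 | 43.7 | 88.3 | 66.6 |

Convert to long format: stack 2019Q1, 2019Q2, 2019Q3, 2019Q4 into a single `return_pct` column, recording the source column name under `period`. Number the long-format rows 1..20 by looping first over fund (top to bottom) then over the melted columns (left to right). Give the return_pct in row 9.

20 rows total (5 × 4). Row 9: index ⌊(9-1)/4⌋ = 2 into fund → JA9; (9-1) mod 4 = 0 into the melted columns → 2019Q1.
So row 9 is (JA9, 2019Q1, 4.4); return_pct = 4.4.

4.4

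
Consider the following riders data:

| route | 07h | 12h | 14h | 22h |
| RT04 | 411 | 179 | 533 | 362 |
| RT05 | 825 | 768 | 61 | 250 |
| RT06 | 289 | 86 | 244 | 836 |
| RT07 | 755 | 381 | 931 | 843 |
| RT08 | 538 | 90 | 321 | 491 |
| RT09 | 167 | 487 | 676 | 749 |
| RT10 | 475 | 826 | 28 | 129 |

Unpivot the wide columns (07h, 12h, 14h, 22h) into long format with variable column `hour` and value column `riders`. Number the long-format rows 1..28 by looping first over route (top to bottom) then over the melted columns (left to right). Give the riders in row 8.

28 rows total (7 × 4). Row 8: index ⌊(8-1)/4⌋ = 1 into route → RT05; (8-1) mod 4 = 3 into the melted columns → 22h.
So row 8 is (RT05, 22h, 250); riders = 250.

250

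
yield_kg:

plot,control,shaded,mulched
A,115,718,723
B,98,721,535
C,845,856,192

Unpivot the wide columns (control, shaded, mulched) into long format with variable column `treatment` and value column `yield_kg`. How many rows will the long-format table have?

9

3 plot values × 3 melted columns = 9 rows.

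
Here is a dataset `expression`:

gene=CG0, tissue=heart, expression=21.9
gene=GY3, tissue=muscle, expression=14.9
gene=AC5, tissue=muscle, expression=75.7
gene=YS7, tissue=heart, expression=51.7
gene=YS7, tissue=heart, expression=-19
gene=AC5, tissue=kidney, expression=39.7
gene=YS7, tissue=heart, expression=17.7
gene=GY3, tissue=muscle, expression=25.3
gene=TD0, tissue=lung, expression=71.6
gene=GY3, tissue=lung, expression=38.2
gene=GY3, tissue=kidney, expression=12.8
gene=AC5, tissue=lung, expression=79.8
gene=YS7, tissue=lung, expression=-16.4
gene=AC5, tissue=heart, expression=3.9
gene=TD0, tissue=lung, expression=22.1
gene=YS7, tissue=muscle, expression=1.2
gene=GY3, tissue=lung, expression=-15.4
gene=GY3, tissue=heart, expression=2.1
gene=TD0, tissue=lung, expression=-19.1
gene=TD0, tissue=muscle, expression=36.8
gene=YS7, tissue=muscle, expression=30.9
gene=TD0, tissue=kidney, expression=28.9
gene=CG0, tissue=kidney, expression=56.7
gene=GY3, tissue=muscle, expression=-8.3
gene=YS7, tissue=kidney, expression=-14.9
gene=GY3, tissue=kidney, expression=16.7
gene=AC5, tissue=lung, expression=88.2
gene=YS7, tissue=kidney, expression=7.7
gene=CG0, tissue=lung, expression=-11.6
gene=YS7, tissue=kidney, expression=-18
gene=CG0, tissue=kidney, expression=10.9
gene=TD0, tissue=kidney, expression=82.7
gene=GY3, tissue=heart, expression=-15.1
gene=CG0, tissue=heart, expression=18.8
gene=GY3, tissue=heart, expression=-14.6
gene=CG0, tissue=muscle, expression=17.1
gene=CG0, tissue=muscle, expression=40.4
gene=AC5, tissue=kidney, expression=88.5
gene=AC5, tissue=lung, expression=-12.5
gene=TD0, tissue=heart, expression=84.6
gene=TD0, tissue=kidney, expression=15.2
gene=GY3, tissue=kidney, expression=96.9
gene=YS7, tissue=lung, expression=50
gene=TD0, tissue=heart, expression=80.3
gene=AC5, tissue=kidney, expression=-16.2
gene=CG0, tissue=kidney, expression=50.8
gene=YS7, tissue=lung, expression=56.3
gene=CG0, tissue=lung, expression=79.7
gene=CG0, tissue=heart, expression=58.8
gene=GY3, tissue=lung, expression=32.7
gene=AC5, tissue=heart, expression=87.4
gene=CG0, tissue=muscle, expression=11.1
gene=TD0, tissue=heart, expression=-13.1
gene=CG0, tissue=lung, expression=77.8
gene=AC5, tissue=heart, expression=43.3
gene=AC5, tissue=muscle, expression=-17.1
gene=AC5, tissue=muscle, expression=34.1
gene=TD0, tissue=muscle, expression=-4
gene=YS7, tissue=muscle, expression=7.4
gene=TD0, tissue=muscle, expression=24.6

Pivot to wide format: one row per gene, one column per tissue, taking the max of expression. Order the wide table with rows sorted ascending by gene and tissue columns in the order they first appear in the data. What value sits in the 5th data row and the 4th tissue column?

56.3

With rows sorted ascending by gene, row 5 is gene=YS7. tissue columns in first-appearance order: heart, muscle, kidney, lung; column 4 is lung.
Long rows with gene=YS7, tissue=lung: max(-16.4, 50, 56.3) = 56.3.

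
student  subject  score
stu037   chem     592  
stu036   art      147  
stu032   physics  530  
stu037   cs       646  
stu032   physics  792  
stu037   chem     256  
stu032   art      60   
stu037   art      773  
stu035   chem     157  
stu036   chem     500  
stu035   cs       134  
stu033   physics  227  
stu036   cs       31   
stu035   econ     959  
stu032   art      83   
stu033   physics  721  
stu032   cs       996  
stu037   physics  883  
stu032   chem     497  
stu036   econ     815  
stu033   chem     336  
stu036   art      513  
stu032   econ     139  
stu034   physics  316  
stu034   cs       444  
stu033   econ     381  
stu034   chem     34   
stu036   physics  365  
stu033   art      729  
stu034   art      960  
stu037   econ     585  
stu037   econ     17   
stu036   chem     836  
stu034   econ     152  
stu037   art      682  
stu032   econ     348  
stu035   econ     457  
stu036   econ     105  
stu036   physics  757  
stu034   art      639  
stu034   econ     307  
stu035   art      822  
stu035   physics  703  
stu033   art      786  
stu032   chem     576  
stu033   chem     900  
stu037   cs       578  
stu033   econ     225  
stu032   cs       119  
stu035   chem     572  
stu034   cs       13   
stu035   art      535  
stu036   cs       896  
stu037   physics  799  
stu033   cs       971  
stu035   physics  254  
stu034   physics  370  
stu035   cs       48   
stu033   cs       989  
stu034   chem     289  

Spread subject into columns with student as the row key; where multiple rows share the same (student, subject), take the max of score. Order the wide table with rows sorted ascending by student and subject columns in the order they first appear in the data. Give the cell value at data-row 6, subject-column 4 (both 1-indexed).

646

With rows sorted ascending by student, row 6 is student=stu037. subject columns in first-appearance order: chem, art, physics, cs, econ; column 4 is cs.
Long rows with student=stu037, subject=cs: max(646, 578) = 646.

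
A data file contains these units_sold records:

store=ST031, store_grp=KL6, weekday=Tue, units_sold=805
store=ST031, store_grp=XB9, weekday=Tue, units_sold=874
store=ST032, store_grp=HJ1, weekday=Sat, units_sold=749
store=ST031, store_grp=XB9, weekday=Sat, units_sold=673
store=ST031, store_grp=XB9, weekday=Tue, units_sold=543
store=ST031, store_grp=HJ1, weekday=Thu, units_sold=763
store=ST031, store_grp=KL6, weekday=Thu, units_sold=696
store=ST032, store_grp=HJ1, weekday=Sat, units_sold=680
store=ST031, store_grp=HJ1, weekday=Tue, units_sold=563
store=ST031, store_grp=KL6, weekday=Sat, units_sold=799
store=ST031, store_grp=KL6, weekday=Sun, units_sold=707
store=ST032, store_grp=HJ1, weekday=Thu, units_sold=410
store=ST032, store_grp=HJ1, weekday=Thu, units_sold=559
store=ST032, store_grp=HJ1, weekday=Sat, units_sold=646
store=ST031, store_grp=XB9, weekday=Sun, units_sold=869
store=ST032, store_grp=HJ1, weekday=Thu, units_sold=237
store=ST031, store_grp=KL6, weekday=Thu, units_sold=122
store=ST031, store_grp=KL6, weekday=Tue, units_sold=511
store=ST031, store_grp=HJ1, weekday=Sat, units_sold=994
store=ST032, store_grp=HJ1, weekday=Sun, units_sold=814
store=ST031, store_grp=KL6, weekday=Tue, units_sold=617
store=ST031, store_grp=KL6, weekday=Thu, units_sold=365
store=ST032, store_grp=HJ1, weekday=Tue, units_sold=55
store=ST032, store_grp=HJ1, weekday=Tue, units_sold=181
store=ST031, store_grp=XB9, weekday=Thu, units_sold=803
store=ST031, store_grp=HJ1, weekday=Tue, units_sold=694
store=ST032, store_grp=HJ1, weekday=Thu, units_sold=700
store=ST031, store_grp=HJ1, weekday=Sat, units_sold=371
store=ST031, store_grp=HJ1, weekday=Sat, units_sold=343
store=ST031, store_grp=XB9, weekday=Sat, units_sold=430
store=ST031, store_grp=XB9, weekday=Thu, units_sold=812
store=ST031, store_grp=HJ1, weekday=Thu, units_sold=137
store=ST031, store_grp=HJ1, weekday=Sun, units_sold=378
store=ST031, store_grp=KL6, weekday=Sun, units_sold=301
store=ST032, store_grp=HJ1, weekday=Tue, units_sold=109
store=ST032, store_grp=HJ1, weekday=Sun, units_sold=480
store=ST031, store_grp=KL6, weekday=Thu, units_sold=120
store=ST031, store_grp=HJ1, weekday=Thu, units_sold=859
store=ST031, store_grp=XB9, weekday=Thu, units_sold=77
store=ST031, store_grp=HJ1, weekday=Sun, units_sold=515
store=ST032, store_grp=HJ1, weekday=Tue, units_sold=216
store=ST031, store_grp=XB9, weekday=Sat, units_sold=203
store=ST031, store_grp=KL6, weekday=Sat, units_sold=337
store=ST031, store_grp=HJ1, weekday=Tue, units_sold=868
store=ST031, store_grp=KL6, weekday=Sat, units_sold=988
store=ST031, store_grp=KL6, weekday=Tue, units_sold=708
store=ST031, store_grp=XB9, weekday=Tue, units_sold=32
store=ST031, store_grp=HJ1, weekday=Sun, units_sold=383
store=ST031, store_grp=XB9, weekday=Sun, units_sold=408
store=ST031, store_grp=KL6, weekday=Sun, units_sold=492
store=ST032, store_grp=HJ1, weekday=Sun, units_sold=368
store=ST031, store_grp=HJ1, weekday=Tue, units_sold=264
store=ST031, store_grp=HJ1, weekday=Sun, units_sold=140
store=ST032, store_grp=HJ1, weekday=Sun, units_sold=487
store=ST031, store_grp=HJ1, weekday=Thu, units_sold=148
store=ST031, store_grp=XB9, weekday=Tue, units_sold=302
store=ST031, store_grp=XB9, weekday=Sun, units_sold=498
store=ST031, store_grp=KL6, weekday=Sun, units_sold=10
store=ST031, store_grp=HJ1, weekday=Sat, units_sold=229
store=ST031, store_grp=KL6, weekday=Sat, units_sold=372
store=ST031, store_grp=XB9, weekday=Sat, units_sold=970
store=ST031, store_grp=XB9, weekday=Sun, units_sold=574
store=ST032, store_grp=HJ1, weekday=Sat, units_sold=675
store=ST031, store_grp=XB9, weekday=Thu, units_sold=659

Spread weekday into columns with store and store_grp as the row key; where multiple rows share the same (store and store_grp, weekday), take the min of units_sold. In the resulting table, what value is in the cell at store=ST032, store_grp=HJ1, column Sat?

646

Rows with store=ST032, store_grp=HJ1 and weekday=Sat: units_sold values are 749, 680, 646, 675.
min(749, 680, 646, 675) = 646.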